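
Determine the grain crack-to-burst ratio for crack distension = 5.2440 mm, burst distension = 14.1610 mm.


Formula: Ratio = crack / burst
Substituting: Ratio = 5.2440 / 14.1610
Result: 0.3703


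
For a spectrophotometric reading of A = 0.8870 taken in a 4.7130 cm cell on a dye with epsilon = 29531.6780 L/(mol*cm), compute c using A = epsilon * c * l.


Formula: c = A / (epsilon * l)
Substituting: c = 0.8870 / (29531.6780 * 4.7130)
Result: 6.3729e-06 mol/L


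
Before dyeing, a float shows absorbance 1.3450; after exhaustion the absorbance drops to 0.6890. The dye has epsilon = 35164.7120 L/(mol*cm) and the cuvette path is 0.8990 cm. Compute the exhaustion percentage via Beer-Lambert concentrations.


c_initial = A_i / (epsilon * l) = 1.3450 / (35164.7120 * 0.8990) = 4.2546e-05 mol/L
c_final = A_f / (epsilon * l) = 0.6890 / (35164.7120 * 0.8990) = 2.1795e-05 mol/L
Exhaustion = (c_initial - c_final) / c_initial * 100 = (4.2546e-05 - 2.1795e-05) / 4.2546e-05 * 100 = 48.7732 %


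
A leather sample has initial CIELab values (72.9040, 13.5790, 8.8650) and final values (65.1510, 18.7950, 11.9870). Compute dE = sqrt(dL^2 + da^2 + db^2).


dL = -7.7530, da = 5.2160, db = 3.1220
dE = sqrt((-7.7530)^2 + 5.2160^2 + 3.1220^2) = 9.8520


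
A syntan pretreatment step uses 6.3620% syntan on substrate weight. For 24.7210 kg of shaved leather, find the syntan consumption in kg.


Formula: Syntan = substrate * pct / 100
Substituting: Syntan = 24.7210 * 6.3620 / 100
Result: 1.5728 kg


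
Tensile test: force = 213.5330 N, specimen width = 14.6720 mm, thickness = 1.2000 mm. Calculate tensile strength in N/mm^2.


Formula: TS = force / (width * thickness)
Substituting: TS = 213.5330 / (14.6720 * 1.2000)
Result: 12.1281 N/mm^2


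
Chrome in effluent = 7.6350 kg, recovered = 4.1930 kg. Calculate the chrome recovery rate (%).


Formula: Recovery = recovered / input * 100
Substituting: Recovery = 4.1930 / 7.6350 * 100
Result: 54.9181 %


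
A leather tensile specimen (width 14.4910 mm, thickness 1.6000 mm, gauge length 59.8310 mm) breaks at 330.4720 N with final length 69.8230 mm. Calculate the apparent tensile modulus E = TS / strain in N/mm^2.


TS = F / (w * t) = 330.4720 / (14.4910 * 1.6000) = 14.2533 N/mm^2
strain = (Lf - L0) / L0 = (69.8230 - 59.8310) / 59.8310 = 0.1670
E = TS / strain = 14.2533 / 0.1670 = 85.3474 N/mm^2


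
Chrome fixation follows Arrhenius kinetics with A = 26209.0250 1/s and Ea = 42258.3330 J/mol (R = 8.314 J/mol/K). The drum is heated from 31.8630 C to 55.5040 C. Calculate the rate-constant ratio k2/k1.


T1 = 31.8630 + 273.15 = 305.0130 K; T2 = 55.5040 + 273.15 = 328.6540 K
k1 = A * exp(-Ea/(R*T1)) = 26209.0250 * exp(-42258.3330/(8.314*305.0130)) = 0.00151806 1/s
k2 = A * exp(-Ea/(R*T2)) = 26209.0250 * exp(-42258.3330/(8.314*328.6540)) = 0.00503359 1/s
k2/k1 = 0.00503359 / 0.00151806 = 3.3158


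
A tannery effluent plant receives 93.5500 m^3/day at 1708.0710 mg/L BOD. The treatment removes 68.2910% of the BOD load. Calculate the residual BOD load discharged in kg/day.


Load_in = volume * conc / 1000 = 93.5500 * 1708.0710 / 1000 = 159.7900 kg/day
Removed = Load_in * eff / 100 = 159.7900 * 68.2910 / 100 = 109.1222 kg/day
Load_out = Load_in - Removed = 159.7900 - 109.1222 = 50.6678 kg/day


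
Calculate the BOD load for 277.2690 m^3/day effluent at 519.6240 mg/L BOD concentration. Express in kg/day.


Formula: BOD_load = volume * conc / 1000
Substituting: BOD_load = 277.2690 * 519.6240 / 1000
Result: 144.0756 kg/day


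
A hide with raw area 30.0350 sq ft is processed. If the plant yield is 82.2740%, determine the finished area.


Formula: finished = raw * yield / 100
Substituting: finished = 30.0350 * 82.2740 / 100
Result: 24.7110 sq ft


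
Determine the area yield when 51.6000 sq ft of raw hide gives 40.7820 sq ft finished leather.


Formula: Yield = finished / raw * 100
Substituting: Yield = 40.7820 / 51.6000 * 100
Result: 79.0349 %


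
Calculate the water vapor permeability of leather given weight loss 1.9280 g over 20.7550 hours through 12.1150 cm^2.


Formula: WVP = loss / (area * time)
Substituting: WVP = 1.9280 / (12.1150 * 20.7550)
Result: 0.00766763 g/(cm^2*hr)


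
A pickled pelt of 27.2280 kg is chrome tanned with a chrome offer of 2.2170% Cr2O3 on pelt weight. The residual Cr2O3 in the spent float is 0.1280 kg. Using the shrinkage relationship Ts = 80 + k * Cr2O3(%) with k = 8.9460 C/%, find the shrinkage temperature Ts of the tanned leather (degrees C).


Offered = pelt * offer_pct / 100 = 27.2280 * 2.2170 / 100 = 0.6036 kg
Uptake = offered - residual = 0.6036 - 0.1280 = 0.4756 kg
Cr2O3% on pelt = uptake / pelt * 100 = 0.4756 / 27.2280 * 100 = 1.7469 %
Ts = 80 + k * Cr2O3% = 80 + 8.9460 * 1.7469 = 95.6277 C


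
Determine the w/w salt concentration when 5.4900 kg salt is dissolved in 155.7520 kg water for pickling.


Formula: Conc = salt / (water + salt) * 100
Substituting: Conc = 5.4900 / (155.7520 + 5.4900) * 100
Result: 3.4048 %


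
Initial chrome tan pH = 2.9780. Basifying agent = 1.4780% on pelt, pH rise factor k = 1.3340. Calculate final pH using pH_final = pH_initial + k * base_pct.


Formula: pH_final = pH_initial + k * base_pct
Substituting: pH_final = 2.9780 + 1.3340 * 1.4780
Result: 4.9497


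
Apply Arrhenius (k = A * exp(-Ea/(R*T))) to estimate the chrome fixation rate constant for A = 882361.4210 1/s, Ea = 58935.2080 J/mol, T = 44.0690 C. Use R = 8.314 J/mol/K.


T_K = T_C + 273.15 = 44.0690 + 273.15 = 317.2190 K
exponent = -Ea / (R * T_K) = -58935.2080 / (8.314 * 317.2190) = -22.3463
k = A * exp(exponent) = 882361.4210 * exp(-22.3463) = 1.7409e-04 1/s


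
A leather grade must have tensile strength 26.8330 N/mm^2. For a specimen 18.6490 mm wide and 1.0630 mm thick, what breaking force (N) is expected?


Formula: F = TS * w * t
Substituting: F = 26.8330 * 18.6490 * 1.0630
Result: 531.9344 N


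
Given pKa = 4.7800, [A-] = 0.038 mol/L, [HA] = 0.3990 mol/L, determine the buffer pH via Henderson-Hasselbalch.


ratio = [A-] / [HA] = 0.038 / 0.3990 = 0.0952381
log10(ratio) = -1.0212
pH = pKa + log10(ratio) = 4.7800 - 1.0212 = 3.7588


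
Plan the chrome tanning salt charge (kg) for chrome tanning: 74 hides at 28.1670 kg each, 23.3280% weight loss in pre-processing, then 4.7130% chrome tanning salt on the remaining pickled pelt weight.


Total_raw = N * avg_wt = 74 * 28.1670 = 2084.3580 kg
Substrate = Total_raw * (1 - loss/100) = 2084.3580 * (1 - 23.3280/100) = 1598.1190 kg
Chrome = Substrate * pct / 100 = 1598.1190 * 4.7130 / 100 = 75.3193 kg


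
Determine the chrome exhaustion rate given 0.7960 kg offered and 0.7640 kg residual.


Formula: Uptake = (offered - residual) / offered * 100
Substituting: Uptake = (0.7960 - 0.7640) / 0.7960 * 100
Result: 4.0201 %


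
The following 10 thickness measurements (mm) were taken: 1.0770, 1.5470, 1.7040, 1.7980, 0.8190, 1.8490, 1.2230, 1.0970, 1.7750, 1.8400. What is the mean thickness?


Formula: Average = sum / n
Substituting: Average = 14.7290 / 10
Result: 1.4729 mm


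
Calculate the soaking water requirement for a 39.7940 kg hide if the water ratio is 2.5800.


Formula: Water = hide_weight * ratio
Substituting: Water = 39.7940 * 2.5800
Result: 102.6685 kg


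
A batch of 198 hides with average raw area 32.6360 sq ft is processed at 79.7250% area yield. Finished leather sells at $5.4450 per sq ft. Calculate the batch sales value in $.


Raw_total = N * avg_area = 198 * 32.6360 = 6461.9280 sq ft
Finished = Raw_total * yield / 100 = 6461.9280 * 79.7250 / 100 = 5151.7721 sq ft
Value = Finished * price = 5151.7721 * 5.4450 = 28051.3991 $


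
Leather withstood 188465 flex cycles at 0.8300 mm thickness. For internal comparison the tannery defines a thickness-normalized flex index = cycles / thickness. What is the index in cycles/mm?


Formula: Index = cycles / thickness
Substituting: Index = 188465 / 0.8300
Result: 227066.2651 cycles/mm


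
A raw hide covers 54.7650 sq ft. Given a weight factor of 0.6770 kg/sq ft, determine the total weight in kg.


Formula: Weight = area * weight_per_sqft
Substituting: Weight = 54.7650 * 0.6770
Result: 37.0759 kg


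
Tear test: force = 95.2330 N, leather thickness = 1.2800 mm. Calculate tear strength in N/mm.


Formula: Tear strength = force / thickness
Substituting: Tear strength = 95.2330 / 1.2800
Result: 74.4008 N/mm


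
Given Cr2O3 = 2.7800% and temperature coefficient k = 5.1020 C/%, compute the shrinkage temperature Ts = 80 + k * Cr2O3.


Formula: Ts = 80 + k * Cr2O3
Substituting: Ts = 80 + 5.1020 * 2.7800
Result: 94.1836 C


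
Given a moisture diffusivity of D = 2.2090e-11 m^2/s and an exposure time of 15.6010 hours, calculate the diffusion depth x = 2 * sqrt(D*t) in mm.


t = 15.6010 hr * 3600 = 56163.6000 s
D * t = 2.2090e-11 * 56163.6000 = 1.2407e-06
x = 2 * sqrt(D*t) = 2 * sqrt(1.2407e-06) = 0.00222769 m = 2.2277 mm


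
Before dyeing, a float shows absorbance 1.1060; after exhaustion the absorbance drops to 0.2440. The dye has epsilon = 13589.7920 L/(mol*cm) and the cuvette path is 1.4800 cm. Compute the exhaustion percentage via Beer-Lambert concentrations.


c_initial = A_i / (epsilon * l) = 1.1060 / (13589.7920 * 1.4800) = 5.4990e-05 mol/L
c_final = A_f / (epsilon * l) = 0.2440 / (13589.7920 * 1.4800) = 1.2132e-05 mol/L
Exhaustion = (c_initial - c_final) / c_initial * 100 = (5.4990e-05 - 1.2132e-05) / 5.4990e-05 * 100 = 77.9385 %


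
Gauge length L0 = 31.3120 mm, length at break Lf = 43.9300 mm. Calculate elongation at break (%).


Formula: Elongation = (Lf - L0) / L0 * 100
Substituting: Elongation = (43.9300 - 31.3120) / 31.3120 * 100
Result: 40.2976 %


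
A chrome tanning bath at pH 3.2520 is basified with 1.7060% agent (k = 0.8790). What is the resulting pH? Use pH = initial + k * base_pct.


Formula: pH_final = pH_initial + k * base_pct
Substituting: pH_final = 3.2520 + 0.8790 * 1.7060
Result: 4.7516


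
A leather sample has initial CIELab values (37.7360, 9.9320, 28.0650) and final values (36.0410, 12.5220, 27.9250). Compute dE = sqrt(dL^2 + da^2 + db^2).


dL = -1.6950, da = 2.5900, db = -0.1400
dE = sqrt((-1.6950)^2 + 2.5900^2 + (-0.1400)^2) = 3.0985


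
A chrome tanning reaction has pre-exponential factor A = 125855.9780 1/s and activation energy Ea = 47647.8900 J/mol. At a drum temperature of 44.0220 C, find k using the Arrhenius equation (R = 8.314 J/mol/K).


T_K = T_C + 273.15 = 44.0220 + 273.15 = 317.1720 K
exponent = -Ea / (R * T_K) = -47647.8900 / (8.314 * 317.1720) = -18.0692
k = A * exp(exponent) = 125855.9780 * exp(-18.0692) = 0.00178864 1/s


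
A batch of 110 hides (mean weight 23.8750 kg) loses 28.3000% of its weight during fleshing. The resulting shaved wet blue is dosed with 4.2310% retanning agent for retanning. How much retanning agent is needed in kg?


Total_raw = N * avg_wt = 110 * 23.8750 = 2626.2500 kg
Substrate = Total_raw * (1 - loss/100) = 2626.2500 * (1 - 28.3000/100) = 1883.0213 kg
Retan = Substrate * pct / 100 = 1883.0213 * 4.2310 / 100 = 79.6706 kg


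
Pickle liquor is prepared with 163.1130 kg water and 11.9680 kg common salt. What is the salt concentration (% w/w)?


Formula: Conc = salt / (water + salt) * 100
Substituting: Conc = 11.9680 / (163.1130 + 11.9680) * 100
Result: 6.8357 %


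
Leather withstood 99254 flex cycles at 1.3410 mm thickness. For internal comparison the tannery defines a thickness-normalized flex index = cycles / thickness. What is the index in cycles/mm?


Formula: Index = cycles / thickness
Substituting: Index = 99254 / 1.3410
Result: 74014.9142 cycles/mm


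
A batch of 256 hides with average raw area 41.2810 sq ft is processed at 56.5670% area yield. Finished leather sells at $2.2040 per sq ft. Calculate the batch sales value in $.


Raw_total = N * avg_area = 256 * 41.2810 = 10567.9360 sq ft
Finished = Raw_total * yield / 100 = 10567.9360 * 56.5670 / 100 = 5977.9644 sq ft
Value = Finished * price = 5977.9644 * 2.2040 = 13175.4334 $


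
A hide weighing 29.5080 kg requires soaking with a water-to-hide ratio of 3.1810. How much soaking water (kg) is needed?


Formula: Water = hide_weight * ratio
Substituting: Water = 29.5080 * 3.1810
Result: 93.8649 kg


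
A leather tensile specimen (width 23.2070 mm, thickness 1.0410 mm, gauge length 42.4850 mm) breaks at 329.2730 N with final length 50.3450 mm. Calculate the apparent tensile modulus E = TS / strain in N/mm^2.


TS = F / (w * t) = 329.2730 / (23.2070 * 1.0410) = 13.6297 N/mm^2
strain = (Lf - L0) / L0 = (50.3450 - 42.4850) / 42.4850 = 0.1850
E = TS / strain = 13.6297 / 0.1850 = 73.6715 N/mm^2


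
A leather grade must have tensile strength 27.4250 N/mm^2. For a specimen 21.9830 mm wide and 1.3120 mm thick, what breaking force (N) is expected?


Formula: F = TS * w * t
Substituting: F = 27.4250 * 21.9830 * 1.3120
Result: 790.9835 N


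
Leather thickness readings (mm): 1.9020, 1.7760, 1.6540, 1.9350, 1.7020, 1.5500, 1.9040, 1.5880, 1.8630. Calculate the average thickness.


Formula: Average = sum / n
Substituting: Average = 15.8740 / 9
Result: 1.7638 mm


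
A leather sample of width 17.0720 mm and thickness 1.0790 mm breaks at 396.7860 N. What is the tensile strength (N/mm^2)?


Formula: TS = force / (width * thickness)
Substituting: TS = 396.7860 / (17.0720 * 1.0790)
Result: 21.5402 N/mm^2


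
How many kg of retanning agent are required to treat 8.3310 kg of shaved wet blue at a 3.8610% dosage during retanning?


Formula: Retan = substrate * pct / 100
Substituting: Retan = 8.3310 * 3.8610 / 100
Result: 0.3217 kg


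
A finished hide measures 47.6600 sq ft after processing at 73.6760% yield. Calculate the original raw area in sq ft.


Formula: raw = finished * 100 / yield
Substituting: raw = 47.6600 * 100 / 73.6760
Result: 64.6886 sq ft


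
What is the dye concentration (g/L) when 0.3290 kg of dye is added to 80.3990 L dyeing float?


Formula: Conc = dye_mass(kg) / volume(L) * 1000
Substituting: Conc = 0.3290 / 80.3990 * 1000
Result: 4.0921 g/L


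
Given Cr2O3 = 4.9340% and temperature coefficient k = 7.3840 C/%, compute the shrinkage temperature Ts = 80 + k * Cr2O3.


Formula: Ts = 80 + k * Cr2O3
Substituting: Ts = 80 + 7.3840 * 4.9340
Result: 116.4327 C


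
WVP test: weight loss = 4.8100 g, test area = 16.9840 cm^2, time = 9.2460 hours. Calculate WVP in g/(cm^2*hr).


Formula: WVP = loss / (area * time)
Substituting: WVP = 4.8100 / (16.9840 * 9.2460)
Result: 0.0306303 g/(cm^2*hr)


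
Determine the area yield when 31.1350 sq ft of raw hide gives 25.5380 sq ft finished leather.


Formula: Yield = finished / raw * 100
Substituting: Yield = 25.5380 / 31.1350 * 100
Result: 82.0234 %


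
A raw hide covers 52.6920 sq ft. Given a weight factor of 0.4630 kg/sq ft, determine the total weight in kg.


Formula: Weight = area * weight_per_sqft
Substituting: Weight = 52.6920 * 0.4630
Result: 24.3964 kg


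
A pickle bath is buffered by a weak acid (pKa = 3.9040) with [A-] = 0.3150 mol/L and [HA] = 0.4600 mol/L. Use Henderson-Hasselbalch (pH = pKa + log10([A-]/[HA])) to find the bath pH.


ratio = [A-] / [HA] = 0.3150 / 0.4600 = 0.6848
log10(ratio) = -0.1644
pH = pKa + log10(ratio) = 3.9040 - 0.1644 = 3.7396


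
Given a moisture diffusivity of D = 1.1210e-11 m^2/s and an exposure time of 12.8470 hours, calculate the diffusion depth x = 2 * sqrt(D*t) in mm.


t = 12.8470 hr * 3600 = 46249.2000 s
D * t = 1.1210e-11 * 46249.2000 = 5.1845e-07
x = 2 * sqrt(D*t) = 2 * sqrt(5.1845e-07) = 0.00144007 m = 1.4401 mm


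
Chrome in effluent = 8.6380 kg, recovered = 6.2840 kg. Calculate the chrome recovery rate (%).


Formula: Recovery = recovered / input * 100
Substituting: Recovery = 6.2840 / 8.6380 * 100
Result: 72.7483 %


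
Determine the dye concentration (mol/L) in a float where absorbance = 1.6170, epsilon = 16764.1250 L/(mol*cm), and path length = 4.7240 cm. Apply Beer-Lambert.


Formula: c = A / (epsilon * l)
Substituting: c = 1.6170 / (16764.1250 * 4.7240)
Result: 2.0418e-05 mol/L


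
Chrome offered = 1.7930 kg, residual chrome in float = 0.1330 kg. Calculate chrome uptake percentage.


Formula: Uptake = (offered - residual) / offered * 100
Substituting: Uptake = (1.7930 - 0.1330) / 1.7930 * 100
Result: 92.5823 %


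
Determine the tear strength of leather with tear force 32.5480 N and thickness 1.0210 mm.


Formula: Tear strength = force / thickness
Substituting: Tear strength = 32.5480 / 1.0210
Result: 31.8786 N/mm


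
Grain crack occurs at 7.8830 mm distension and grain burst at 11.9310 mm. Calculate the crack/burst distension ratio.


Formula: Ratio = crack / burst
Substituting: Ratio = 7.8830 / 11.9310
Result: 0.6607


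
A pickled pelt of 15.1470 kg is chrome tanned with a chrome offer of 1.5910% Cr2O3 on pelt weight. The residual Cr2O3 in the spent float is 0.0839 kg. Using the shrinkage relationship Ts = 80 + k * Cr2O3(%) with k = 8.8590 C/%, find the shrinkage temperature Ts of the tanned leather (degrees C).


Offered = pelt * offer_pct / 100 = 15.1470 * 1.5910 / 100 = 0.2410 kg
Uptake = offered - residual = 0.2410 - 0.0839 = 0.1571 kg
Cr2O3% on pelt = uptake / pelt * 100 = 0.1571 / 15.1470 * 100 = 1.0371 %
Ts = 80 + k * Cr2O3% = 80 + 8.8590 * 1.0371 = 89.1876 C


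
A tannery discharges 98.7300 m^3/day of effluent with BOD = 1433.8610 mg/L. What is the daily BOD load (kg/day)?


Formula: BOD_load = volume * conc / 1000
Substituting: BOD_load = 98.7300 * 1433.8610 / 1000
Result: 141.5651 kg/day


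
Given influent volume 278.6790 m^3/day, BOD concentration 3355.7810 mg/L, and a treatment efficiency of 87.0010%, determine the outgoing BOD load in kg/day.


Load_in = volume * conc / 1000 = 278.6790 * 3355.7810 / 1000 = 935.1857 kg/day
Removed = Load_in * eff / 100 = 935.1857 * 87.0010 / 100 = 813.6209 kg/day
Load_out = Load_in - Removed = 935.1857 - 813.6209 = 121.5648 kg/day


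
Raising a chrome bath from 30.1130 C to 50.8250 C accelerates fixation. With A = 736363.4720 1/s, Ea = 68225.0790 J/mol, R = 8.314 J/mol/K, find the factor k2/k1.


T1 = 30.1130 + 273.15 = 303.2630 K; T2 = 50.8250 + 273.15 = 323.9750 K
k1 = A * exp(-Ea/(R*T1)) = 736363.4720 * exp(-68225.0790/(8.314*303.2630)) = 1.3045e-06 1/s
k2 = A * exp(-Ea/(R*T2)) = 736363.4720 * exp(-68225.0790/(8.314*323.9750)) = 7.3576e-06 1/s
k2/k1 = 7.3576e-06 / 1.3045e-06 = 5.6402


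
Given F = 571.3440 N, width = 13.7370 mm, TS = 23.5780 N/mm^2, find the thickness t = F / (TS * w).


Formula: t = F / (TS * w)
Substituting: t = 571.3440 / (23.5780 * 13.7370)
Result: 1.7640 mm


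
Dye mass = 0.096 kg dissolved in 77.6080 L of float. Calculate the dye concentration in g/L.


Formula: Conc = dye_mass(kg) / volume(L) * 1000
Substituting: Conc = 0.096 / 77.6080 * 1000
Result: 1.2370 g/L


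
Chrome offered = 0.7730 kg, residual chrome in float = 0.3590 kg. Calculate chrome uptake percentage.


Formula: Uptake = (offered - residual) / offered * 100
Substituting: Uptake = (0.7730 - 0.3590) / 0.7730 * 100
Result: 53.5576 %


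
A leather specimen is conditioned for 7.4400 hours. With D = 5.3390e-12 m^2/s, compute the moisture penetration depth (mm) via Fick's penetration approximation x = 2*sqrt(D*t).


t = 7.4400 hr * 3600 = 26784.0000 s
D * t = 5.3390e-12 * 26784.0000 = 1.4300e-07
x = 2 * sqrt(D*t) = 2 * sqrt(1.4300e-07) = 7.5631e-04 m = 0.7563 mm


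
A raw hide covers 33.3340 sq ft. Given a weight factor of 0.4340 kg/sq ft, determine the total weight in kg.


Formula: Weight = area * weight_per_sqft
Substituting: Weight = 33.3340 * 0.4340
Result: 14.4670 kg


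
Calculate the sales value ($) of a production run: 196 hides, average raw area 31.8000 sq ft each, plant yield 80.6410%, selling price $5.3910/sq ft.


Raw_total = N * avg_area = 196 * 31.8000 = 6232.8000 sq ft
Finished = Raw_total * yield / 100 = 6232.8000 * 80.6410 / 100 = 5026.1922 sq ft
Value = Finished * price = 5026.1922 * 5.3910 = 27096.2024 $


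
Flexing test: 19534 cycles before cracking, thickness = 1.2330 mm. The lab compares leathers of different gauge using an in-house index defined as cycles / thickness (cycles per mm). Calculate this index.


Formula: Index = cycles / thickness
Substituting: Index = 19534 / 1.2330
Result: 15842.6602 cycles/mm


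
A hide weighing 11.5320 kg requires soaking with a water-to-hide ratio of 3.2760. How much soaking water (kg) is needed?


Formula: Water = hide_weight * ratio
Substituting: Water = 11.5320 * 3.2760
Result: 37.7788 kg


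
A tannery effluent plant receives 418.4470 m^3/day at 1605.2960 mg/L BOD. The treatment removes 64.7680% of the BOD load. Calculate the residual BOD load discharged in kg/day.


Load_in = volume * conc / 1000 = 418.4470 * 1605.2960 / 1000 = 671.7313 kg/day
Removed = Load_in * eff / 100 = 671.7313 * 64.7680 / 100 = 435.0669 kg/day
Load_out = Load_in - Removed = 671.7313 - 435.0669 = 236.6644 kg/day


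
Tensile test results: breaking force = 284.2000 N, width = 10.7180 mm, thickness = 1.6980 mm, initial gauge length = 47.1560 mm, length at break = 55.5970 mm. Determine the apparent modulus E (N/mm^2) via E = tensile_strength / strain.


TS = F / (w * t) = 284.2000 / (10.7180 * 1.6980) = 15.6161 N/mm^2
strain = (Lf - L0) / L0 = (55.5970 - 47.1560) / 47.1560 = 0.1790
E = TS / strain = 15.6161 / 0.1790 = 87.2400 N/mm^2


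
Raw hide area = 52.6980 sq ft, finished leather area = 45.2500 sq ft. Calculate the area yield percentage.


Formula: Yield = finished / raw * 100
Substituting: Yield = 45.2500 / 52.6980 * 100
Result: 85.8666 %


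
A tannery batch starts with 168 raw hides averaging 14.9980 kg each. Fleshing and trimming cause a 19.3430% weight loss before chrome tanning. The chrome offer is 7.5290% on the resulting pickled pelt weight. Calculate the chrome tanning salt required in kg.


Total_raw = N * avg_wt = 168 * 14.9980 = 2519.6640 kg
Substrate = Total_raw * (1 - loss/100) = 2519.6640 * (1 - 19.3430/100) = 2032.2854 kg
Chrome = Substrate * pct / 100 = 2032.2854 * 7.5290 / 100 = 153.0108 kg


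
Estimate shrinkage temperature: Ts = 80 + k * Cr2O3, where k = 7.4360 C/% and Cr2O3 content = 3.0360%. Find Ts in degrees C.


Formula: Ts = 80 + k * Cr2O3
Substituting: Ts = 80 + 7.4360 * 3.0360
Result: 102.5757 C


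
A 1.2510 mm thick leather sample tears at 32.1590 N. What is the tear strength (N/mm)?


Formula: Tear strength = force / thickness
Substituting: Tear strength = 32.1590 / 1.2510
Result: 25.7066 N/mm


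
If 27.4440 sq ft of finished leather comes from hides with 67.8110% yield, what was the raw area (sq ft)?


Formula: raw = finished * 100 / yield
Substituting: raw = 27.4440 * 100 / 67.8110
Result: 40.4713 sq ft


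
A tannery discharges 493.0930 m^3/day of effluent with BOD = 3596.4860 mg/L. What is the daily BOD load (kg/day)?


Formula: BOD_load = volume * conc / 1000
Substituting: BOD_load = 493.0930 * 3596.4860 / 1000
Result: 1773.4021 kg/day


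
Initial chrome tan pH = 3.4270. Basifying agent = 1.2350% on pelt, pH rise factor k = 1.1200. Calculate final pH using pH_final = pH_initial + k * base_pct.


Formula: pH_final = pH_initial + k * base_pct
Substituting: pH_final = 3.4270 + 1.1200 * 1.2350
Result: 4.8102


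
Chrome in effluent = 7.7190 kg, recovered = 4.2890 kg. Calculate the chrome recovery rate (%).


Formula: Recovery = recovered / input * 100
Substituting: Recovery = 4.2890 / 7.7190 * 100
Result: 55.5642 %


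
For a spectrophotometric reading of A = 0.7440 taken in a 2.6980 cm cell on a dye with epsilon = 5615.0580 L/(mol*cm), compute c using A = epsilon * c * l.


Formula: c = A / (epsilon * l)
Substituting: c = 0.7440 / (5615.0580 * 2.6980)
Result: 4.9111e-05 mol/L


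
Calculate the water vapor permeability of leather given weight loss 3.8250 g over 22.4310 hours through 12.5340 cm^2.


Formula: WVP = loss / (area * time)
Substituting: WVP = 3.8250 / (12.5340 * 22.4310)
Result: 0.0136048 g/(cm^2*hr)


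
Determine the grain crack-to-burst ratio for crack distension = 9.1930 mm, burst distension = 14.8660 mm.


Formula: Ratio = crack / burst
Substituting: Ratio = 9.1930 / 14.8660
Result: 0.6184


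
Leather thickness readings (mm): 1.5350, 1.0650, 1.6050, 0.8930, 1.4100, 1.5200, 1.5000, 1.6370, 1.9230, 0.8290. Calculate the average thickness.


Formula: Average = sum / n
Substituting: Average = 13.9170 / 10
Result: 1.3917 mm


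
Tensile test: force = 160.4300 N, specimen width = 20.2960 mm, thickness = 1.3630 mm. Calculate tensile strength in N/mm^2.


Formula: TS = force / (width * thickness)
Substituting: TS = 160.4300 / (20.2960 * 1.3630)
Result: 5.7993 N/mm^2


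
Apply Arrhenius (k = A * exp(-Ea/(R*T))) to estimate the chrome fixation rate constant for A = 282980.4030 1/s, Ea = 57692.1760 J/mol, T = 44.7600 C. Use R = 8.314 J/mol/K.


T_K = T_C + 273.15 = 44.7600 + 273.15 = 317.9100 K
exponent = -Ea / (R * T_K) = -57692.1760 / (8.314 * 317.9100) = -21.8274
k = A * exp(exponent) = 282980.4030 * exp(-21.8274) = 9.3804e-05 1/s


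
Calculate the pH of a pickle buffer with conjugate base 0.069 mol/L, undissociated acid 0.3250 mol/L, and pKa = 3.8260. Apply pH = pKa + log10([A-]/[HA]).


ratio = [A-] / [HA] = 0.069 / 0.3250 = 0.2123
log10(ratio) = -0.6730
pH = pKa + log10(ratio) = 3.8260 - 0.6730 = 3.1530


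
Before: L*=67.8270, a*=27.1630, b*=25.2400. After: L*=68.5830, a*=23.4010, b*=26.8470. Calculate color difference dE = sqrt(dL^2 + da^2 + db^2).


dL = 0.7560, da = -3.7620, db = 1.6070
dE = sqrt(0.7560^2 + (-3.7620)^2 + 1.6070^2) = 4.1601


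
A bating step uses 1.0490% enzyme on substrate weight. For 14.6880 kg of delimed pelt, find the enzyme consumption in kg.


Formula: Enzyme = substrate * pct / 100
Substituting: Enzyme = 14.6880 * 1.0490 / 100
Result: 0.1541 kg


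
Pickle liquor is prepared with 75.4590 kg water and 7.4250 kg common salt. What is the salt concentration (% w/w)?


Formula: Conc = salt / (water + salt) * 100
Substituting: Conc = 7.4250 / (75.4590 + 7.4250) * 100
Result: 8.9583 %


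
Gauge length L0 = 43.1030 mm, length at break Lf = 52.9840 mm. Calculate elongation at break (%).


Formula: Elongation = (Lf - L0) / L0 * 100
Substituting: Elongation = (52.9840 - 43.1030) / 43.1030 * 100
Result: 22.9242 %


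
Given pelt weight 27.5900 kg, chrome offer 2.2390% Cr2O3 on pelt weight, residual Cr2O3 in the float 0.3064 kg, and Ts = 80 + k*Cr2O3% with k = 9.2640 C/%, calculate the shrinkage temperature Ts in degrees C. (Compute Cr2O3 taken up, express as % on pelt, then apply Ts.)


Offered = pelt * offer_pct / 100 = 27.5900 * 2.2390 / 100 = 0.6177 kg
Uptake = offered - residual = 0.6177 - 0.3064 = 0.3113 kg
Cr2O3% on pelt = uptake / pelt * 100 = 0.3113 / 27.5900 * 100 = 1.1285 %
Ts = 80 + k * Cr2O3% = 80 + 9.2640 * 1.1285 = 90.4540 C


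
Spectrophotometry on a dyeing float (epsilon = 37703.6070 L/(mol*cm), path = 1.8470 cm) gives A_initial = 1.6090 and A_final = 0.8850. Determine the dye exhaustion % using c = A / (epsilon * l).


c_initial = A_i / (epsilon * l) = 1.6090 / (37703.6070 * 1.8470) = 2.3105e-05 mol/L
c_final = A_f / (epsilon * l) = 0.8850 / (37703.6070 * 1.8470) = 1.2708e-05 mol/L
Exhaustion = (c_initial - c_final) / c_initial * 100 = (2.3105e-05 - 1.2708e-05) / 2.3105e-05 * 100 = 44.9969 %


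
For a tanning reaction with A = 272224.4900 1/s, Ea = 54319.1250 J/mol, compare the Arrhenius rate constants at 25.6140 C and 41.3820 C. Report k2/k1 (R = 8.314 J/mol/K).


T1 = 25.6140 + 273.15 = 298.7640 K; T2 = 41.3820 + 273.15 = 314.5320 K
k1 = A * exp(-Ea/(R*T1)) = 272224.4900 * exp(-54319.1250/(8.314*298.7640)) = 8.6628e-05 1/s
k2 = A * exp(-Ea/(R*T2)) = 272224.4900 * exp(-54319.1250/(8.314*314.5320)) = 2.5928e-04 1/s
k2/k1 = 2.5928e-04 / 8.6628e-05 = 2.9930


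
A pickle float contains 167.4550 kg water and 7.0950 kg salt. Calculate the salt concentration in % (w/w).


Formula: Conc = salt / (water + salt) * 100
Substituting: Conc = 7.0950 / (167.4550 + 7.0950) * 100
Result: 4.0647 %


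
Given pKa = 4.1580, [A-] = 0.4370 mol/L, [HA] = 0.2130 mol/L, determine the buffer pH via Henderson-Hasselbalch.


ratio = [A-] / [HA] = 0.4370 / 0.2130 = 2.0516
log10(ratio) = 0.3121
pH = pKa + log10(ratio) = 4.1580 + 0.3121 = 4.4701


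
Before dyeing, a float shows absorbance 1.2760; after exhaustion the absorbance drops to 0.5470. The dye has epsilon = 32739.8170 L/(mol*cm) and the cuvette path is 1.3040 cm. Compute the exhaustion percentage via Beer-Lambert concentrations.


c_initial = A_i / (epsilon * l) = 1.2760 / (32739.8170 * 1.3040) = 2.9888e-05 mol/L
c_final = A_f / (epsilon * l) = 0.5470 / (32739.8170 * 1.3040) = 1.2812e-05 mol/L
Exhaustion = (c_initial - c_final) / c_initial * 100 = (2.9888e-05 - 1.2812e-05) / 2.9888e-05 * 100 = 57.1317 %


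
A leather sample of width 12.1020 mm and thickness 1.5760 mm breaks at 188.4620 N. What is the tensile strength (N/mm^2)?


Formula: TS = force / (width * thickness)
Substituting: TS = 188.4620 / (12.1020 * 1.5760)
Result: 9.8812 N/mm^2


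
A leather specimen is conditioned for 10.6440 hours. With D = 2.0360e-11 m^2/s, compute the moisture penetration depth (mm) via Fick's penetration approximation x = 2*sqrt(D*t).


t = 10.6440 hr * 3600 = 38318.4000 s
D * t = 2.0360e-11 * 38318.4000 = 7.8016e-07
x = 2 * sqrt(D*t) = 2 * sqrt(7.8016e-07) = 0.00176654 m = 1.7665 mm


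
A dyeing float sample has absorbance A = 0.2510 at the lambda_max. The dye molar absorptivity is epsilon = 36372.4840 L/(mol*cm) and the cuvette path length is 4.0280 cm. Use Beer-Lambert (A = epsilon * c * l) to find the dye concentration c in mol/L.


Formula: c = A / (epsilon * l)
Substituting: c = 0.2510 / (36372.4840 * 4.0280)
Result: 1.7132e-06 mol/L


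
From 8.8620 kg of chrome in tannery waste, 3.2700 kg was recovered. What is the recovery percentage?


Formula: Recovery = recovered / input * 100
Substituting: Recovery = 3.2700 / 8.8620 * 100
Result: 36.8991 %


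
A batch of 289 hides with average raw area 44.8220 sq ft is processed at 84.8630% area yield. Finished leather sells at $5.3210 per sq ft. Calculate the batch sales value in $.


Raw_total = N * avg_area = 289 * 44.8220 = 12953.5580 sq ft
Finished = Raw_total * yield / 100 = 12953.5580 * 84.8630 / 100 = 10992.7779 sq ft
Value = Finished * price = 10992.7779 * 5.3210 = 58492.5713 $


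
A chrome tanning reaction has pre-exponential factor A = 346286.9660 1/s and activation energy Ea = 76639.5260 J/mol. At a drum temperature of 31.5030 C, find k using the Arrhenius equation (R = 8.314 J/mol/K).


T_K = T_C + 273.15 = 31.5030 + 273.15 = 304.6530 K
exponent = -Ea / (R * T_K) = -76639.5260 / (8.314 * 304.6530) = -30.2578
k = A * exp(exponent) = 346286.9660 * exp(-30.2578) = 2.5040e-08 1/s


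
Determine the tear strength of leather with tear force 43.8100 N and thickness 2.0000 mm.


Formula: Tear strength = force / thickness
Substituting: Tear strength = 43.8100 / 2.0000
Result: 21.9050 N/mm


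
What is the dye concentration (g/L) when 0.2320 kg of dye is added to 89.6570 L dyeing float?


Formula: Conc = dye_mass(kg) / volume(L) * 1000
Substituting: Conc = 0.2320 / 89.6570 * 1000
Result: 2.5876 g/L


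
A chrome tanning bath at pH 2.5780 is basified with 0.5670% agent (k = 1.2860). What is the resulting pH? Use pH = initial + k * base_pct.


Formula: pH_final = pH_initial + k * base_pct
Substituting: pH_final = 2.5780 + 1.2860 * 0.5670
Result: 3.3072


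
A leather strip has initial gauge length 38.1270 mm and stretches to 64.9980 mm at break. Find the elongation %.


Formula: Elongation = (Lf - L0) / L0 * 100
Substituting: Elongation = (64.9980 - 38.1270) / 38.1270 * 100
Result: 70.4776 %


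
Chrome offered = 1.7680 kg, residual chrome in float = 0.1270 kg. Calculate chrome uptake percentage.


Formula: Uptake = (offered - residual) / offered * 100
Substituting: Uptake = (1.7680 - 0.1270) / 1.7680 * 100
Result: 92.8167 %


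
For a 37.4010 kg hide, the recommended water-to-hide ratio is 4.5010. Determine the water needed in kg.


Formula: Water = hide_weight * ratio
Substituting: Water = 37.4010 * 4.5010
Result: 168.3419 kg


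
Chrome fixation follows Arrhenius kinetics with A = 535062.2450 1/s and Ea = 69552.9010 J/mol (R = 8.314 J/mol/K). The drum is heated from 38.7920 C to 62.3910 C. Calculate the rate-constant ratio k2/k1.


T1 = 38.7920 + 273.15 = 311.9420 K; T2 = 62.3910 + 273.15 = 335.5410 K
k1 = A * exp(-Ea/(R*T1)) = 535062.2450 * exp(-69552.9010/(8.314*311.9420)) = 1.2060e-06 1/s
k2 = A * exp(-Ea/(R*T2)) = 535062.2450 * exp(-69552.9010/(8.314*335.5410)) = 7.9526e-06 1/s
k2/k1 = 7.9526e-06 / 1.2060e-06 = 6.5940


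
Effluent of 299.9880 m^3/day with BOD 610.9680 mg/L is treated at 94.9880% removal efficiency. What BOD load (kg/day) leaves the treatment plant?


Load_in = volume * conc / 1000 = 299.9880 * 610.9680 / 1000 = 183.2831 kg/day
Removed = Load_in * eff / 100 = 183.2831 * 94.9880 / 100 = 174.0969 kg/day
Load_out = Load_in - Removed = 183.2831 - 174.0969 = 9.1861 kg/day


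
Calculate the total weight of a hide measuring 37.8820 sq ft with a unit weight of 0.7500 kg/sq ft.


Formula: Weight = area * weight_per_sqft
Substituting: Weight = 37.8820 * 0.7500
Result: 28.4115 kg


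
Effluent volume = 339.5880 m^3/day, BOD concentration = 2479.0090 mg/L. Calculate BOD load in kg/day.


Formula: BOD_load = volume * conc / 1000
Substituting: BOD_load = 339.5880 * 2479.0090 / 1000
Result: 841.8417 kg/day


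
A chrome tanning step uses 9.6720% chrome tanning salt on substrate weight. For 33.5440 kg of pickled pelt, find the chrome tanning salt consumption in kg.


Formula: Chrome = substrate * pct / 100
Substituting: Chrome = 33.5440 * 9.6720 / 100
Result: 3.2444 kg


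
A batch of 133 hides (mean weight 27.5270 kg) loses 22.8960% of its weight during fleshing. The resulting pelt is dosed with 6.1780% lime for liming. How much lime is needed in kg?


Total_raw = N * avg_wt = 133 * 27.5270 = 3661.0910 kg
Substrate = Total_raw * (1 - loss/100) = 3661.0910 * (1 - 22.8960/100) = 2822.8476 kg
Lime = Substrate * pct / 100 = 2822.8476 * 6.1780 / 100 = 174.3955 kg


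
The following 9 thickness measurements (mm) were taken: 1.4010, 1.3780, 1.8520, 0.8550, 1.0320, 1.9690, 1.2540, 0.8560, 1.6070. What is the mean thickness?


Formula: Average = sum / n
Substituting: Average = 12.2040 / 9
Result: 1.3560 mm


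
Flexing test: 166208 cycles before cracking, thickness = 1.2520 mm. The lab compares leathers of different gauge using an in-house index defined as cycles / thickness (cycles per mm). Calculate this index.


Formula: Index = cycles / thickness
Substituting: Index = 166208 / 1.2520
Result: 132753.9936 cycles/mm


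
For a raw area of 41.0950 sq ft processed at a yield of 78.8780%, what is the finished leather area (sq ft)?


Formula: finished = raw * yield / 100
Substituting: finished = 41.0950 * 78.8780 / 100
Result: 32.4149 sq ft


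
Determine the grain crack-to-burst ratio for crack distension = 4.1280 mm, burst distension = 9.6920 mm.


Formula: Ratio = crack / burst
Substituting: Ratio = 4.1280 / 9.6920
Result: 0.4259


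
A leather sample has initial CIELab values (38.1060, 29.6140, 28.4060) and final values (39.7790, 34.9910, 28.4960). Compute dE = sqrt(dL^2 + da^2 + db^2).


dL = 1.6730, da = 5.3770, db = 0.09
dE = sqrt(1.6730^2 + 5.3770^2 + 0.09^2) = 5.6320


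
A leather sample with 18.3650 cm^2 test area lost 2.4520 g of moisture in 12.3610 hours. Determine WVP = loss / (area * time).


Formula: WVP = loss / (area * time)
Substituting: WVP = 2.4520 / (18.3650 * 12.3610)
Result: 0.0108013 g/(cm^2*hr)


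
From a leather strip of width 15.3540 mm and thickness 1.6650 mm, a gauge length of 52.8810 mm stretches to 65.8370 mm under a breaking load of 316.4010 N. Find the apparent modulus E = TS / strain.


TS = F / (w * t) = 316.4010 / (15.3540 * 1.6650) = 12.3766 N/mm^2
strain = (Lf - L0) / L0 = (65.8370 - 52.8810) / 52.8810 = 0.2450
E = TS / strain = 12.3766 / 0.2450 = 50.5162 N/mm^2


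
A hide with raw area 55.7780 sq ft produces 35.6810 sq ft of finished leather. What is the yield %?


Formula: Yield = finished / raw * 100
Substituting: Yield = 35.6810 / 55.7780 * 100
Result: 63.9697 %


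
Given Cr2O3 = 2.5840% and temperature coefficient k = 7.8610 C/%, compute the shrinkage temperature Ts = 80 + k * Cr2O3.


Formula: Ts = 80 + k * Cr2O3
Substituting: Ts = 80 + 7.8610 * 2.5840
Result: 100.3128 C


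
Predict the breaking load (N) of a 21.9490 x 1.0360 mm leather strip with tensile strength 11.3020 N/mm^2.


Formula: F = TS * w * t
Substituting: F = 11.3020 * 21.9490 * 1.0360
Result: 256.9980 N


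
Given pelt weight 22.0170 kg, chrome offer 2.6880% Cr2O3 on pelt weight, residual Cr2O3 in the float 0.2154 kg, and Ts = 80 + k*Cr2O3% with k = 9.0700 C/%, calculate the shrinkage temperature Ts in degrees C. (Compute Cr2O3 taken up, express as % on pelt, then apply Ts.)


Offered = pelt * offer_pct / 100 = 22.0170 * 2.6880 / 100 = 0.5918 kg
Uptake = offered - residual = 0.5918 - 0.2154 = 0.3764 kg
Cr2O3% on pelt = uptake / pelt * 100 = 0.3764 / 22.0170 * 100 = 1.7097 %
Ts = 80 + k * Cr2O3% = 80 + 9.0700 * 1.7097 = 95.5067 C


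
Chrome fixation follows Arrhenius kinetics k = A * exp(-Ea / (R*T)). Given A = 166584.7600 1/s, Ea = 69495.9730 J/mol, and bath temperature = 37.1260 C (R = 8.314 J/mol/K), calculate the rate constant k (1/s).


T_K = T_C + 273.15 = 37.1260 + 273.15 = 310.2760 K
exponent = -Ea / (R * T_K) = -69495.9730 / (8.314 * 310.2760) = -26.9402
k = A * exp(exponent) = 166584.7600 * exp(-26.9402) = 3.3238e-07 1/s


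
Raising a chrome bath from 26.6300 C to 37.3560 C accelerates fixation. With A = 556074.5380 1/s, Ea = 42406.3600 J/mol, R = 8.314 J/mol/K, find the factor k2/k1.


T1 = 26.6300 + 273.15 = 299.7800 K; T2 = 37.3560 + 273.15 = 310.5060 K
k1 = A * exp(-Ea/(R*T1)) = 556074.5380 * exp(-42406.3600/(8.314*299.7800)) = 0.0226905 1/s
k2 = A * exp(-Ea/(R*T2)) = 556074.5380 * exp(-42406.3600/(8.314*310.5060)) = 0.0408411 1/s
k2/k1 = 0.0408411 / 0.0226905 = 1.7999


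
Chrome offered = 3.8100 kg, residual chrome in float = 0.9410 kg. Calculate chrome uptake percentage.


Formula: Uptake = (offered - residual) / offered * 100
Substituting: Uptake = (3.8100 - 0.9410) / 3.8100 * 100
Result: 75.3018 %


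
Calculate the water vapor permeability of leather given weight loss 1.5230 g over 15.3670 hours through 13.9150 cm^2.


Formula: WVP = loss / (area * time)
Substituting: WVP = 1.5230 / (13.9150 * 15.3670)
Result: 0.00712242 g/(cm^2*hr)


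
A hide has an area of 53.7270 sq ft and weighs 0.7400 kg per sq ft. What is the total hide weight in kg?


Formula: Weight = area * weight_per_sqft
Substituting: Weight = 53.7270 * 0.7400
Result: 39.7580 kg


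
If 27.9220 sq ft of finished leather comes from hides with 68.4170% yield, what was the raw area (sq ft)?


Formula: raw = finished * 100 / yield
Substituting: raw = 27.9220 * 100 / 68.4170
Result: 40.8115 sq ft


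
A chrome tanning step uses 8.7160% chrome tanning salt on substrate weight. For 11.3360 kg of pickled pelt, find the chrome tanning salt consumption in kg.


Formula: Chrome = substrate * pct / 100
Substituting: Chrome = 11.3360 * 8.7160 / 100
Result: 0.9880 kg


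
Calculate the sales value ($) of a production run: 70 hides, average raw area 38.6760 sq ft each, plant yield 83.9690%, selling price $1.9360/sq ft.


Raw_total = N * avg_area = 70 * 38.6760 = 2707.3200 sq ft
Finished = Raw_total * yield / 100 = 2707.3200 * 83.9690 / 100 = 2273.3095 sq ft
Value = Finished * price = 2273.3095 * 1.9360 = 4401.1273 $


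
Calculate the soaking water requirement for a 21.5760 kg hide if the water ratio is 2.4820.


Formula: Water = hide_weight * ratio
Substituting: Water = 21.5760 * 2.4820
Result: 53.5516 kg
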